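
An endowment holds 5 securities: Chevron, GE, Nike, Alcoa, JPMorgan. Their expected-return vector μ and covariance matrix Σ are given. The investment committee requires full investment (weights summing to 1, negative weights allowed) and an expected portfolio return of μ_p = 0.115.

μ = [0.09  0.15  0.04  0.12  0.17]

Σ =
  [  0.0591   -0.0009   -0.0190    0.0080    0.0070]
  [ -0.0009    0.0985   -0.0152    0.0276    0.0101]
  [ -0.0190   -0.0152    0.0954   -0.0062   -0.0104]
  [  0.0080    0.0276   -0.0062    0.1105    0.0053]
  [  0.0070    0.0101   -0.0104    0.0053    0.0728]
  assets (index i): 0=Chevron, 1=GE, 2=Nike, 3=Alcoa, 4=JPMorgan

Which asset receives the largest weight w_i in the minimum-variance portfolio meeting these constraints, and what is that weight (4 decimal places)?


x=Σ⁻¹μ = [1.6031  1.3395  1.2229  0.6020  2.1261]
y=Σ⁻¹𝟙 = [20.6394  10.3207  17.9490  5.3856  12.4919]
a=μᵀx=0.827787  b=𝟙ᵀx=6.893508  c=𝟙ᵀy=66.786597  D=ac−b²=7.764606
λ₁=(c·0.115−b)/D = (66.786597·0.115−6.893508)/7.764606 = 0.101351
λ₂=(a−b·0.115)/D = (0.827787−6.893508·0.115)/7.764606 = 0.004512
w* = 0.101351·x + 0.004512·y:
  w_0 = 0.101351·1.6031 + 0.004512·20.6394 = 0.2556  (Chevron)
  w_1 = 0.101351·1.3395 + 0.004512·10.3207 = 0.1823  (GE)
  w_2 = 0.101351·1.2229 + 0.004512·17.9490 = 0.2049  (Nike)
  w_3 = 0.101351·0.6020 + 0.004512·5.3856 = 0.0853  (Alcoa)
  w_4 = 0.101351·2.1261 + 0.004512·12.4919 = 0.2718  (JPMorgan)
Σw_i=1.0000  μᵀw=0.1150
σ²=wᵀΣw=λ₁·μ_p+λ₂ = 0.101351·0.115 + 0.004512 = 0.016167 ≈ 0.0162

JPMorgan (0.2718)


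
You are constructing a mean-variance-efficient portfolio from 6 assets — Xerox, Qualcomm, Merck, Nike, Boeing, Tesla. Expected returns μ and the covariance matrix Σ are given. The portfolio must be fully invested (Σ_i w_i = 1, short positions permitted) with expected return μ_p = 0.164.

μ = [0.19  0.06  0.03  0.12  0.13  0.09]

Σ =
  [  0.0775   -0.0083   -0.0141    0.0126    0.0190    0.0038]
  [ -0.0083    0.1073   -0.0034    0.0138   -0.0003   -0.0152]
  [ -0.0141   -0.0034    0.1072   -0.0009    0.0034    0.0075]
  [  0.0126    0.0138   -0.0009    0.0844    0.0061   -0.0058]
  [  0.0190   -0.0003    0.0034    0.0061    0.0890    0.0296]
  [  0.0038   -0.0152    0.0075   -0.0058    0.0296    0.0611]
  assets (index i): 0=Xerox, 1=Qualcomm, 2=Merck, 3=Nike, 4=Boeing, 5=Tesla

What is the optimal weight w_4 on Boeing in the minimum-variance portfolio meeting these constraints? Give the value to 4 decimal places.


0.1365

p=Σ⁻¹μ = [2.2937  0.8158  0.5072  1.0133  0.4336  1.3572]
q=Σ⁻¹𝟙 = [13.3211  11.9645  10.2724  9.0826  1.6599  17.3117]
a=μᵀp=0.800074  b=𝟙ᵀp=6.420792  c=𝟙ᵀq=63.612085  D=ac−b²=9.667782
λ₁=(c·0.164−b)/D = (63.612085·0.164−6.420792)/9.667782 = 0.414944
λ₂=(a−b·0.164)/D = (0.800074−6.420792·0.164)/9.667782 = -0.026163
w* = 0.414944·p + -0.026163·q:
  w_0 = 0.414944·2.2937 + -0.026163·13.3211 = 0.6032  (Xerox)
  w_1 = 0.414944·0.8158 + -0.026163·11.9645 = 0.0255  (Qualcomm)
  w_2 = 0.414944·0.5072 + -0.026163·10.2724 = -0.0583  (Merck)
  w_3 = 0.414944·1.0133 + -0.026163·9.0826 = 0.1828  (Nike)
  w_4 = 0.414944·0.4336 + -0.026163·1.6599 = 0.1365  (Boeing)
  w_5 = 0.414944·1.3572 + -0.026163·17.3117 = 0.1102  (Tesla)
Σw_i=1.0000  μᵀw=0.1640
σ²=wᵀΣw=λ₁·μ_p+λ₂ = 0.414944·0.164 + -0.026163 = 0.041888 ≈ 0.0419


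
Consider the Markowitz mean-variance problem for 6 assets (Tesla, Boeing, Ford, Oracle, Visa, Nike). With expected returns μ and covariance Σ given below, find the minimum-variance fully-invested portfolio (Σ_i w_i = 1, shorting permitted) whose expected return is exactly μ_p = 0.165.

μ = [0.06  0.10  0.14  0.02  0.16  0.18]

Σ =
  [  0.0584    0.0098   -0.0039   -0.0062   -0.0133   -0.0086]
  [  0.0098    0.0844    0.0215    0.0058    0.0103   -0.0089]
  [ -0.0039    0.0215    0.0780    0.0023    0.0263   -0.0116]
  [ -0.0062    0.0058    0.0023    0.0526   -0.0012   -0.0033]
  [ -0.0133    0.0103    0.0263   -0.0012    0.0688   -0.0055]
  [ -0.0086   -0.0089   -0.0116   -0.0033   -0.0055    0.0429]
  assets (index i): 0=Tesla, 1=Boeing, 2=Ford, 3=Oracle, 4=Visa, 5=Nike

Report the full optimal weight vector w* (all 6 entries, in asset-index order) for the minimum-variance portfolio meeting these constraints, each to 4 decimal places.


u=Σ⁻¹μ = [2.5449  0.6835  1.6983  0.9464  2.5386  5.7052]
v=Σ⁻¹𝟙 = [29.2414  5.6096  11.4136  24.1219  18.4144  37.6382]
a=μᵀu=1.910856  b=𝟙ᵀu=14.116964  c=𝟙ᵀv=126.439067  D=ac−b²=42.318175
λ₁=(c·0.165−b)/D = (126.439067·0.165−14.116964)/42.318175 = 0.159399
λ₂=(a−b·0.165)/D = (1.910856−14.116964·0.165)/42.318175 = -0.009888
w* = 0.159399·u + -0.009888·v:
  w_0 = 0.159399·2.5449 + -0.009888·29.2414 = 0.1165  (Tesla)
  w_1 = 0.159399·0.6835 + -0.009888·5.6096 = 0.0535  (Boeing)
  w_2 = 0.159399·1.6983 + -0.009888·11.4136 = 0.1579  (Ford)
  w_3 = 0.159399·0.9464 + -0.009888·24.1219 = -0.0877  (Oracle)
  w_4 = 0.159399·2.5386 + -0.009888·18.4144 = 0.2226  (Visa)
  w_5 = 0.159399·5.7052 + -0.009888·37.6382 = 0.5372  (Nike)
Σw_i=1.0000  μᵀw=0.1650
σ²=wᵀΣw=λ₁·μ_p+λ₂ = 0.159399·0.165 + -0.009888 = 0.016413 ≈ 0.0164

0.1165  0.0535  0.1579  -0.0877  0.2226  0.5372


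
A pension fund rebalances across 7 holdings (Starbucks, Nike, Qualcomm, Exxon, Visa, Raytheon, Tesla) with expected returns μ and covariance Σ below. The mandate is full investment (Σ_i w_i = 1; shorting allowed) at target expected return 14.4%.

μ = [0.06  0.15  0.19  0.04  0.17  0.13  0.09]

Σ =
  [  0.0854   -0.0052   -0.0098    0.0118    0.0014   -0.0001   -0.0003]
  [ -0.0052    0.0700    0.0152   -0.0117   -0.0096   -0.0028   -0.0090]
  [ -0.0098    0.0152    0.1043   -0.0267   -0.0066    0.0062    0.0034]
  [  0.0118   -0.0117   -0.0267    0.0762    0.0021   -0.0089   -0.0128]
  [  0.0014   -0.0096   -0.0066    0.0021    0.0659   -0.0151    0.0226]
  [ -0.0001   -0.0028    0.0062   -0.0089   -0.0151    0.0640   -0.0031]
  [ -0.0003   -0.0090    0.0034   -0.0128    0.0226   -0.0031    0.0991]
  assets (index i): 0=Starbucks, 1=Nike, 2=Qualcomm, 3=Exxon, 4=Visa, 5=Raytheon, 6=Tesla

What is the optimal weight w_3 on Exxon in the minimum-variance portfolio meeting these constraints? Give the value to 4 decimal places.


u=Σ⁻¹μ = [0.7859  2.7823  1.9995  1.8974  3.6092  3.1056  0.6138]
v=Σ⁻¹𝟙 = [11.0141  21.3017  12.9971  23.2694  20.4026  23.8836  10.7126]
a=μᵀu=1.992844  b=𝟙ᵀu=14.793769  c=𝟙ᵀv=123.581055  D=ac−b²=27.422113
λ₁=(c·0.144−b)/D = (123.581055·0.144−14.793769)/27.422113 = 0.109470
λ₂=(a−b·0.144)/D = (1.992844−14.793769·0.144)/27.422113 = -0.005013
w* = 0.109470·u + -0.005013·v:
  w_0 = 0.109470·0.7859 + -0.005013·11.0141 = 0.0308  (Starbucks)
  w_1 = 0.109470·2.7823 + -0.005013·21.3017 = 0.1978  (Nike)
  w_2 = 0.109470·1.9995 + -0.005013·12.9971 = 0.1537  (Qualcomm)
  w_3 = 0.109470·1.8974 + -0.005013·23.2694 = 0.0911  (Exxon)
  w_4 = 0.109470·3.6092 + -0.005013·20.4026 = 0.2928  (Visa)
  w_5 = 0.109470·3.1056 + -0.005013·23.8836 = 0.2203  (Raytheon)
  w_6 = 0.109470·0.6138 + -0.005013·10.7126 = 0.0135  (Tesla)
Σw_i=1.0000  μᵀw=0.1440
σ²=wᵀΣw=λ₁·μ_p+λ₂ = 0.109470·0.144 + -0.005013 = 0.010751 ≈ 0.0108

0.0911


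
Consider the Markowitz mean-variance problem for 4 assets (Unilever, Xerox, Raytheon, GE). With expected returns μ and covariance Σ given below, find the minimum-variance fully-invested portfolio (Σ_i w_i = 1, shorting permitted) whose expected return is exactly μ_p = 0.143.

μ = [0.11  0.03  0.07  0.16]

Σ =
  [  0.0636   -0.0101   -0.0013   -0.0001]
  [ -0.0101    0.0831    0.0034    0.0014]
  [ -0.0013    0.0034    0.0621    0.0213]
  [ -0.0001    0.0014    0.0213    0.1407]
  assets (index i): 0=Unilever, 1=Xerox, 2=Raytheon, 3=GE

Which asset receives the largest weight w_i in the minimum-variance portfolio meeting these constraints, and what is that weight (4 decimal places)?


x=Σ⁻¹μ = [1.8321  0.5343  0.7886  1.0138]
y=Σ⁻¹𝟙 = [18.1760  13.5852  14.0747  4.8543]
a=μᵀx=0.434970  b=𝟙ᵀx=4.168841  c=𝟙ᵀy=50.690242  D=ac−b²=4.669500
λ₁=(c·0.143−b)/D = (50.690242·0.143−4.168841)/4.669500 = 0.659570
λ₂=(a−b·0.143)/D = (0.434970−4.168841·0.143)/4.669500 = -0.034516
w* = 0.659570·x + -0.034516·y:
  w_0 = 0.659570·1.8321 + -0.034516·18.1760 = 0.5810  (Unilever)
  w_1 = 0.659570·0.5343 + -0.034516·13.5852 = -0.1165  (Xerox)
  w_2 = 0.659570·0.7886 + -0.034516·14.0747 = 0.0343  (Raytheon)
  w_3 = 0.659570·1.0138 + -0.034516·4.8543 = 0.5011  (GE)
Σw_i=1.0000  μᵀw=0.1430
σ²=wᵀΣw=λ₁·μ_p+λ₂ = 0.659570·0.143 + -0.034516 = 0.059802 ≈ 0.0598

Unilever (0.5810)


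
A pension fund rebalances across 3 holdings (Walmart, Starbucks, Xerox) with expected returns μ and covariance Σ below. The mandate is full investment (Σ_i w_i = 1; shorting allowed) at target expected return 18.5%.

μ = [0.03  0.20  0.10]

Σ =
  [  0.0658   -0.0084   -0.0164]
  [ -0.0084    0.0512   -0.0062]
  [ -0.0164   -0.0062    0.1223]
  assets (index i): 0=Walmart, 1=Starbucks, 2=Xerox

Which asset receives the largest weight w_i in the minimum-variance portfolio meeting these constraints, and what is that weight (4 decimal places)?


Starbucks (0.8528)

g=Σ⁻¹μ = [1.3017  4.2662  1.2085]
h=Σ⁻¹𝟙 = [21.3917  24.5289  12.2887]
a=μᵀg=1.013134  b=𝟙ᵀg=6.776402  c=𝟙ᵀh=58.209329  D=ac−b²=13.054211
λ₁=(c·0.185−b)/D = (58.209329·0.185−6.776402)/13.054211 = 0.305827
λ₂=(a−b·0.185)/D = (1.013134−6.776402·0.185)/13.054211 = -0.018423
w* = 0.305827·g + -0.018423·h:
  w_0 = 0.305827·1.3017 + -0.018423·21.3917 = 0.0040  (Walmart)
  w_1 = 0.305827·4.2662 + -0.018423·24.5289 = 0.8528  (Starbucks)
  w_2 = 0.305827·1.2085 + -0.018423·12.2887 = 0.1432  (Xerox)
Σw_i=1.0000  μᵀw=0.1850
σ²=wᵀΣw=λ₁·μ_p+λ₂ = 0.305827·0.185 + -0.018423 = 0.038155 ≈ 0.0382


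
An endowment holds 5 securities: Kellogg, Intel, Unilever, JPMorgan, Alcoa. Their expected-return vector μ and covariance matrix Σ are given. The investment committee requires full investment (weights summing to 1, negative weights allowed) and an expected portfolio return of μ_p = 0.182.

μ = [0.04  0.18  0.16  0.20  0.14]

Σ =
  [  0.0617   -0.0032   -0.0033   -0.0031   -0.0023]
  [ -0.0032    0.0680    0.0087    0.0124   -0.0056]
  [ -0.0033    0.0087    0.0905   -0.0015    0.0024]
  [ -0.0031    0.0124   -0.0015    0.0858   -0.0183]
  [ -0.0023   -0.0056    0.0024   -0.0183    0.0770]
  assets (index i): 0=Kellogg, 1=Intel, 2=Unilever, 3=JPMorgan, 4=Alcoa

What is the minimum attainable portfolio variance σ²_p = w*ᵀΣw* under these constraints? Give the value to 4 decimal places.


0.0235

g=Σ⁻¹μ = [1.0763  2.2313  1.5676  2.6268  2.5880]
h=Σ⁻¹𝟙 = [18.8136  13.1086  10.2471  14.3730  17.5989]
a=μᵀg=1.583190  b=𝟙ᵀg=10.090065  c=𝟙ᵀh=74.141105  D=ac−b²=15.570026
λ₁=(c·0.182−b)/D = (74.141105·0.182−10.090065)/15.570026 = 0.218601
λ₂=(a−b·0.182)/D = (1.583190−10.090065·0.182)/15.570026 = -0.016262
w* = 0.218601·g + -0.016262·h:
  w_0 = 0.218601·1.0763 + -0.016262·18.8136 = -0.0707  (Kellogg)
  w_1 = 0.218601·2.2313 + -0.016262·13.1086 = 0.2746  (Intel)
  w_2 = 0.218601·1.5676 + -0.016262·10.2471 = 0.1760  (Unilever)
  w_3 = 0.218601·2.6268 + -0.016262·14.3730 = 0.3405  (JPMorgan)
  w_4 = 0.218601·2.5880 + -0.016262·17.5989 = 0.2796  (Alcoa)
Σw_i=1.0000  μᵀw=0.1820
σ²=wᵀΣw=λ₁·μ_p+λ₂ = 0.218601·0.182 + -0.016262 = 0.023523 ≈ 0.0235


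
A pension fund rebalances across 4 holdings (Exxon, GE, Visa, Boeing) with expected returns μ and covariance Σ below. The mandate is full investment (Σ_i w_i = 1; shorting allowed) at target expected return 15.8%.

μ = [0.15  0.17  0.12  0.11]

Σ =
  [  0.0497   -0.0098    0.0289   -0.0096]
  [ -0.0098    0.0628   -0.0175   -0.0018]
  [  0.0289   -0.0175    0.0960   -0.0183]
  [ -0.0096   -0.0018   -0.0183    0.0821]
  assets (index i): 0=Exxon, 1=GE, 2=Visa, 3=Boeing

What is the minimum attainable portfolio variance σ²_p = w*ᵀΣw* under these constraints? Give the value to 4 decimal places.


0.0210

p=Σ⁻¹μ = [3.3919  3.6581  1.2972  2.1058]
q=Σ⁻¹𝟙 = [21.3607  22.9878  11.5620  17.7591]
a=μᵀp=1.517965  b=𝟙ᵀp=10.452987  c=𝟙ᵀq=73.669717  D=ac−b²=2.563087
λ₁=(c·0.158−b)/D = (73.669717·0.158−10.452987)/2.563087 = 0.463046
λ₂=(a−b·0.158)/D = (1.517965−10.452987·0.158)/2.563087 = -0.052127
w* = 0.463046·p + -0.052127·q:
  w_0 = 0.463046·3.3919 + -0.052127·21.3607 = 0.4571  (Exxon)
  w_1 = 0.463046·3.6581 + -0.052127·22.9878 = 0.4956  (GE)
  w_2 = 0.463046·1.2972 + -0.052127·11.5620 = -0.0021  (Visa)
  w_3 = 0.463046·2.1058 + -0.052127·17.7591 = 0.0493  (Boeing)
Σw_i=1.0000  μᵀw=0.1580
σ²=wᵀΣw=λ₁·μ_p+λ₂ = 0.463046·0.158 + -0.052127 = 0.021034 ≈ 0.0210


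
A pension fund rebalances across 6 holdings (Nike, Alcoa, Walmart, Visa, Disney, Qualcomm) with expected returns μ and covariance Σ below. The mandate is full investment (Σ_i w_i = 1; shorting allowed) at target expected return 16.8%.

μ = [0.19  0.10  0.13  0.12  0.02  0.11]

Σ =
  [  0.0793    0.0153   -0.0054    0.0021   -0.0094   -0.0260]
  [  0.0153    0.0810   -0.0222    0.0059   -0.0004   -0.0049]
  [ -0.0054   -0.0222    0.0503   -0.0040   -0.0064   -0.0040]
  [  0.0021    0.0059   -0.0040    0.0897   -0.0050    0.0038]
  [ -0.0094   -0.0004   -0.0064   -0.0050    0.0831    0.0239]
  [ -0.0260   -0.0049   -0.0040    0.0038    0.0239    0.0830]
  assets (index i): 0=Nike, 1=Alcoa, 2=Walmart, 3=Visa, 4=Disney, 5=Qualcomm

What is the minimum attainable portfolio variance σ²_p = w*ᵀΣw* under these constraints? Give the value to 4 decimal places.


0.0218

g=Σ⁻¹μ = [3.1327  1.8142  4.0520  1.2367  0.2793  2.4720]
h=Σ⁻¹𝟙 = [17.8725  18.4521  33.7312  11.0455  12.7520  16.1841]
a=μᵀg=1.729291  b=𝟙ᵀg=12.986796  c=𝟙ᵀh=110.037402  D=ac−b²=21.629801
λ₁=(c·0.168−b)/D = (110.037402·0.168−12.986796)/21.629801 = 0.254255
λ₂=(a−b·0.168)/D = (1.729291−12.986796·0.168)/21.629801 = -0.020920
w* = 0.254255·g + -0.020920·h:
  w_0 = 0.254255·3.1327 + -0.020920·17.8725 = 0.4226  (Nike)
  w_1 = 0.254255·1.8142 + -0.020920·18.4521 = 0.0753  (Alcoa)
  w_2 = 0.254255·4.0520 + -0.020920·33.7312 = 0.3246  (Walmart)
  w_3 = 0.254255·1.2367 + -0.020920·11.0455 = 0.0834  (Visa)
  w_4 = 0.254255·0.2793 + -0.020920·12.7520 = -0.1958  (Disney)
  w_5 = 0.254255·2.4720 + -0.020920·16.1841 = 0.2899  (Qualcomm)
Σw_i=1.0000  μᵀw=0.1680
σ²=wᵀΣw=λ₁·μ_p+λ₂ = 0.254255·0.168 + -0.020920 = 0.021795 ≈ 0.0218


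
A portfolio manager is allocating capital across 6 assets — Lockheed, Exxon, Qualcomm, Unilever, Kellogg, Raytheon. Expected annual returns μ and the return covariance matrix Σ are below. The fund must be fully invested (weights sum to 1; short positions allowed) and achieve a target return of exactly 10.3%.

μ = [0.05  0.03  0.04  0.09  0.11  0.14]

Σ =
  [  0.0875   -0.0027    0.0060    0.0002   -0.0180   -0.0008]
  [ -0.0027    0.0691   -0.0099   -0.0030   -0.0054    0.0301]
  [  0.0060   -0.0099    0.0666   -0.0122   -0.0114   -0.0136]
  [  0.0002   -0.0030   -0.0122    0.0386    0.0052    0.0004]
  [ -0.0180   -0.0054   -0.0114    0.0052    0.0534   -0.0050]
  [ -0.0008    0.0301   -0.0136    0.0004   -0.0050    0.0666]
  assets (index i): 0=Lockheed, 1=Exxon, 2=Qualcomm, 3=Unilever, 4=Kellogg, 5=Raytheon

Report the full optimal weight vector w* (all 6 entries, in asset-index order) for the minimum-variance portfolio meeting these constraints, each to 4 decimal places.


0.0843  -0.0636  0.1671  0.2300  0.2734  0.3089

p=Σ⁻¹μ = [1.0335  -0.1140  2.0082  2.5411  2.8378  2.7739]
q=Σ⁻¹𝟙 = [16.2301  16.2147  30.4661  32.4078  30.7034  16.2134]
a=μᵀp=1.057785  b=𝟙ᵀp=11.080545  c=𝟙ᵀq=142.235465  D=ac−b²=27.676110
λ₁=(c·0.103−b)/D = (142.235465·0.103−11.080545)/27.676110 = 0.128982
λ₂=(a−b·0.103)/D = (1.057785−11.080545·0.103)/27.676110 = -0.003017
w* = 0.128982·p + -0.003017·q:
  w_0 = 0.128982·1.0335 + -0.003017·16.2301 = 0.0843  (Lockheed)
  w_1 = 0.128982·-0.1140 + -0.003017·16.2147 = -0.0636  (Exxon)
  w_2 = 0.128982·2.0082 + -0.003017·30.4661 = 0.1671  (Qualcomm)
  w_3 = 0.128982·2.5411 + -0.003017·32.4078 = 0.2300  (Unilever)
  w_4 = 0.128982·2.8378 + -0.003017·30.7034 = 0.2734  (Kellogg)
  w_5 = 0.128982·2.7739 + -0.003017·16.2134 = 0.3089  (Raytheon)
Σw_i=1.0000  μᵀw=0.1030
σ²=wᵀΣw=λ₁·μ_p+λ₂ = 0.128982·0.103 + -0.003017 = 0.010268 ≈ 0.0103


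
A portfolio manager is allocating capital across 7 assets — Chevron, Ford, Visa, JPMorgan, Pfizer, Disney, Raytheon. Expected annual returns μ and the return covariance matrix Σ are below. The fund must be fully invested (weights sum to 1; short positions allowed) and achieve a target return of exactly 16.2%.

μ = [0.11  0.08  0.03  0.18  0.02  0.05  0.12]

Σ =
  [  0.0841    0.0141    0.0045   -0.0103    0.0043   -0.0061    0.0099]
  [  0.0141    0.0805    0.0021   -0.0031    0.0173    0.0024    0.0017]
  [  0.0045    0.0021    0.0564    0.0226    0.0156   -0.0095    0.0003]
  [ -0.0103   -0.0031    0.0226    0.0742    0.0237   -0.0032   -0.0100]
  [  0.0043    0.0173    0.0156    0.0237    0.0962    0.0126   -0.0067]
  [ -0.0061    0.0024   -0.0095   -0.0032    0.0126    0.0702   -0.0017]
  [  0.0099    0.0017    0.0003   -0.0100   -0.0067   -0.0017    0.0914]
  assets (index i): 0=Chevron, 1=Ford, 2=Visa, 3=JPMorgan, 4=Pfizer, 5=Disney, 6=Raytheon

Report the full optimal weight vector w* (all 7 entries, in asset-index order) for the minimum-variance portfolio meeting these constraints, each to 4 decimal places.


p=Σ⁻¹μ = [1.5324  0.9808  -0.5759  3.3558  -0.8086  1.0674  1.4583]
q=Σ⁻¹𝟙 = [11.0057  9.6177  13.7733  13.1023  1.2265  17.3889  11.3716]
a=μᵀp=1.045994  b=𝟙ᵀp=7.010230  c=𝟙ᵀq=77.486128  D=ac−b²=31.906683
λ₁=(c·0.162−b)/D = (77.486128·0.162−7.010230)/31.906683 = 0.173710
λ₂=(a−b·0.162)/D = (1.045994−7.010230·0.162)/31.906683 = -0.002810
w* = 0.173710·p + -0.002810·q:
  w_0 = 0.173710·1.5324 + -0.002810·11.0057 = 0.2353  (Chevron)
  w_1 = 0.173710·0.9808 + -0.002810·9.6177 = 0.1433  (Ford)
  w_2 = 0.173710·-0.5759 + -0.002810·13.7733 = -0.1387  (Visa)
  w_3 = 0.173710·3.3558 + -0.002810·13.1023 = 0.5461  (JPMorgan)
  w_4 = 0.173710·-0.8086 + -0.002810·1.2265 = -0.1439  (Pfizer)
  w_5 = 0.173710·1.0674 + -0.002810·17.3889 = 0.1365  (Disney)
  w_6 = 0.173710·1.4583 + -0.002810·11.3716 = 0.2214  (Raytheon)
Σw_i=1.0000  μᵀw=0.1620
σ²=wᵀΣw=λ₁·μ_p+λ₂ = 0.173710·0.162 + -0.002810 = 0.025331 ≈ 0.0253

0.2353  0.1433  -0.1387  0.5461  -0.1439  0.1365  0.2214


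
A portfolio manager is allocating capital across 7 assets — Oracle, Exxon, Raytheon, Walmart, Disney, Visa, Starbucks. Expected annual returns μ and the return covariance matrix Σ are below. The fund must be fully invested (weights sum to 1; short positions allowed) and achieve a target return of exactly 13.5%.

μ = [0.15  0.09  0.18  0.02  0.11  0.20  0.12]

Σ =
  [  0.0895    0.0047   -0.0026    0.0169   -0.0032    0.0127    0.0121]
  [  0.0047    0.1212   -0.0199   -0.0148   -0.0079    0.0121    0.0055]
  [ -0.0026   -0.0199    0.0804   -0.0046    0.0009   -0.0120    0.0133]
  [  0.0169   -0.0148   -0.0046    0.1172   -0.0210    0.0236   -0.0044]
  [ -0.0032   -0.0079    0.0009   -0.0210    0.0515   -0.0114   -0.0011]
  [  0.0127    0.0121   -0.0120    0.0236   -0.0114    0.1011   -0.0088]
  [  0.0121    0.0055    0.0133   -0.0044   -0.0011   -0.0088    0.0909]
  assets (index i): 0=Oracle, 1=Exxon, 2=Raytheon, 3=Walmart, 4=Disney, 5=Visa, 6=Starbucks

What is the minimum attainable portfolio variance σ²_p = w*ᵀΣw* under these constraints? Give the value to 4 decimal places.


u=Σ⁻¹μ = [1.2774  1.0996  2.7297  0.3344  3.0148  2.3560  0.9649]
v=Σ⁻¹𝟙 = [6.8269  12.7640  16.3281  13.3107  29.4429  10.4352  8.9418]
a=μᵀu=1.707228  b=𝟙ᵀu=11.776834  c=𝟙ᵀv=98.049569  D=ac−b²=28.699163
λ₁=(c·0.135−b)/D = (98.049569·0.135−11.776834)/28.699163 = 0.050868
λ₂=(a−b·0.135)/D = (1.707228−11.776834·0.135)/28.699163 = 0.004089
w* = 0.050868·u + 0.004089·v:
  w_0 = 0.050868·1.2774 + 0.004089·6.8269 = 0.0929  (Oracle)
  w_1 = 0.050868·1.0996 + 0.004089·12.7640 = 0.1081  (Exxon)
  w_2 = 0.050868·2.7297 + 0.004089·16.3281 = 0.2056  (Raytheon)
  w_3 = 0.050868·0.3344 + 0.004089·13.3107 = 0.0714  (Walmart)
  w_4 = 0.050868·3.0148 + 0.004089·29.4429 = 0.2738  (Disney)
  w_5 = 0.050868·2.3560 + 0.004089·10.4352 = 0.1625  (Visa)
  w_6 = 0.050868·0.9649 + 0.004089·8.9418 = 0.0856  (Starbucks)
Σw_i=1.0000  μᵀw=0.1350
σ²=wᵀΣw=λ₁·μ_p+λ₂ = 0.050868·0.135 + 0.004089 = 0.010956 ≈ 0.0110

0.0110


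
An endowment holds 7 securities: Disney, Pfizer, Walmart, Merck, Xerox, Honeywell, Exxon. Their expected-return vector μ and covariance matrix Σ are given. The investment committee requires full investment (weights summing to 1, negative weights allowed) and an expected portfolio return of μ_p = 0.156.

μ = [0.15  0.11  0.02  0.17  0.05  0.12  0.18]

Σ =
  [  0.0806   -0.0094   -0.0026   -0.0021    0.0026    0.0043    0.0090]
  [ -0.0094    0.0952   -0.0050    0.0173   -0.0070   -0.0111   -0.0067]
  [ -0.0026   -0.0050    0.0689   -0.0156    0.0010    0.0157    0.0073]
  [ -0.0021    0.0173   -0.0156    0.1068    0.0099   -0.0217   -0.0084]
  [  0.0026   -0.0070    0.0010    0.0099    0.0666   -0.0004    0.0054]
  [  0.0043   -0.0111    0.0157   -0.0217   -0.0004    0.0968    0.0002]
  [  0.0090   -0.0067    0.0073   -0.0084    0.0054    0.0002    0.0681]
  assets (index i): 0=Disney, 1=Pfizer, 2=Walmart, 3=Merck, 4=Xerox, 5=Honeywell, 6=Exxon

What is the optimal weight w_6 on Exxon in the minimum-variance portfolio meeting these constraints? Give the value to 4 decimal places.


g=Σ⁻¹μ = [1.6720  1.3928  0.2102  1.9669  0.3239  1.7276  2.7486]
h=Σ⁻¹𝟙 = [12.2393  13.5881  14.3622  11.7071  13.0058  11.6664  13.2425]
a=μᵀg=1.460836  b=𝟙ᵀg=10.041972  c=𝟙ᵀh=89.811602  D=ac−b²=30.358803
λ₁=(c·0.156−b)/D = (89.811602·0.156−10.041972)/30.358803 = 0.130724
λ₂=(a−b·0.156)/D = (1.460836−10.041972·0.156)/30.358803 = -0.003482
w* = 0.130724·g + -0.003482·h:
  w_0 = 0.130724·1.6720 + -0.003482·12.2393 = 0.1760  (Disney)
  w_1 = 0.130724·1.3928 + -0.003482·13.5881 = 0.1348  (Pfizer)
  w_2 = 0.130724·0.2102 + -0.003482·14.3622 = -0.0225  (Walmart)
  w_3 = 0.130724·1.9669 + -0.003482·11.7071 = 0.2164  (Merck)
  w_4 = 0.130724·0.3239 + -0.003482·13.0058 = -0.0030  (Xerox)
  w_5 = 0.130724·1.7276 + -0.003482·11.6664 = 0.1852  (Honeywell)
  w_6 = 0.130724·2.7486 + -0.003482·13.2425 = 0.3132  (Exxon)
Σw_i=1.0000  μᵀw=0.1560
σ²=wᵀΣw=λ₁·μ_p+λ₂ = 0.130724·0.156 + -0.003482 = 0.016911 ≈ 0.0169

0.3132


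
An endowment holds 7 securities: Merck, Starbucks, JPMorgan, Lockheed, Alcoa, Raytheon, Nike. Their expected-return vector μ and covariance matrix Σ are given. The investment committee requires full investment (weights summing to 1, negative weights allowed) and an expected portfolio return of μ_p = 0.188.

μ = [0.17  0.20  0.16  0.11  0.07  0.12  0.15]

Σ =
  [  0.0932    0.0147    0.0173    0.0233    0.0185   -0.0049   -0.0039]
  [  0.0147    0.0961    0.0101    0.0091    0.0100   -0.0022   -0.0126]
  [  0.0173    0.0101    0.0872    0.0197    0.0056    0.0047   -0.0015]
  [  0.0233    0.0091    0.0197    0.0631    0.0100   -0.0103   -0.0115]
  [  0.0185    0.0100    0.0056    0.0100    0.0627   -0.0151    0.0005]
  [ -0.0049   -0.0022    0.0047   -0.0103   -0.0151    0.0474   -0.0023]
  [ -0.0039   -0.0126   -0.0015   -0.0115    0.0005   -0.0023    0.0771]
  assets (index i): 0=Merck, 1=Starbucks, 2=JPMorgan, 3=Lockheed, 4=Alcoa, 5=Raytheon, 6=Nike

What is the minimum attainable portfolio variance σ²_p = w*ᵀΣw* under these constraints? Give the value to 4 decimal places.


0.0298

u=Σ⁻¹μ = [1.0310  2.0085  0.8060  1.7261  0.9569  3.4623  2.6961]
v=Σ⁻¹𝟙 = [3.0491  9.1439  3.1362  18.1300  18.0008  32.0840  18.2243]
a=μᵀu=1.782684  b=𝟙ᵀu=12.686988  c=𝟙ᵀv=101.768226  D=ac−b²=20.460978
λ₁=(c·0.188−b)/D = (101.768226·0.188−12.686988)/20.460978 = 0.315011
λ₂=(a−b·0.188)/D = (1.782684−12.686988·0.188)/20.460978 = -0.029445
w* = 0.315011·u + -0.029445·v:
  w_0 = 0.315011·1.0310 + -0.029445·3.0491 = 0.2350  (Merck)
  w_1 = 0.315011·2.0085 + -0.029445·9.1439 = 0.3635  (Starbucks)
  w_2 = 0.315011·0.8060 + -0.029445·3.1362 = 0.1616  (JPMorgan)
  w_3 = 0.315011·1.7261 + -0.029445·18.1300 = 0.0099  (Lockheed)
  w_4 = 0.315011·0.9569 + -0.029445·18.0008 = -0.2286  (Alcoa)
  w_5 = 0.315011·3.4623 + -0.029445·32.0840 = 0.1459  (Raytheon)
  w_6 = 0.315011·2.6961 + -0.029445·18.2243 = 0.3127  (Nike)
Σw_i=1.0000  μᵀw=0.1880
σ²=wᵀΣw=λ₁·μ_p+λ₂ = 0.315011·0.188 + -0.029445 = 0.029777 ≈ 0.0298


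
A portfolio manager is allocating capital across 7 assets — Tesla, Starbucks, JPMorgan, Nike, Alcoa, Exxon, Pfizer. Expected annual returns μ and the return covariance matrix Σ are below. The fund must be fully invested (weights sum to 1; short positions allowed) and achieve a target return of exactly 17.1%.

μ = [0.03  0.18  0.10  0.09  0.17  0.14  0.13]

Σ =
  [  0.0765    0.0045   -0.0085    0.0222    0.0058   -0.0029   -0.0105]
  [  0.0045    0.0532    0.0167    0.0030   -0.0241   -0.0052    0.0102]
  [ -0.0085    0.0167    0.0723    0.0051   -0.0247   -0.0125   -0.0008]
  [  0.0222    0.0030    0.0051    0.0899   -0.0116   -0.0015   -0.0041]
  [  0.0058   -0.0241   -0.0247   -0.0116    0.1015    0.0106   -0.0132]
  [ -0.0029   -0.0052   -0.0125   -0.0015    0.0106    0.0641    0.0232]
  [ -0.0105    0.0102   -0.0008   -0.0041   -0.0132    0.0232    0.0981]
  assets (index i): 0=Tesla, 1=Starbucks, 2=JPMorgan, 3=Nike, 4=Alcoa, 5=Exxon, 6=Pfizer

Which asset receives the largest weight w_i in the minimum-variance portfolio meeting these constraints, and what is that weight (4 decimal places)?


Starbucks (0.4440)

g=Σ⁻¹μ = [-0.0670  4.2279  1.7520  1.2586  3.1532  2.0538  0.8839]
h=Σ⁻¹𝟙 = [11.5988  19.7180  19.2720  9.6504  19.2249  15.3039  8.9130]
a=μᵀg=1.985973  b=𝟙ᵀg=13.262413  c=𝟙ᵀh=103.680994  D=ac−b²=30.016026
λ₁=(c·0.171−b)/D = (103.680994·0.171−13.262413)/30.016026 = 0.148822
λ₂=(a−b·0.171)/D = (1.985973−13.262413·0.171)/30.016026 = -0.009392
w* = 0.148822·g + -0.009392·h:
  w_0 = 0.148822·-0.0670 + -0.009392·11.5988 = -0.1189  (Tesla)
  w_1 = 0.148822·4.2279 + -0.009392·19.7180 = 0.4440  (Starbucks)
  w_2 = 0.148822·1.7520 + -0.009392·19.2720 = 0.0797  (JPMorgan)
  w_3 = 0.148822·1.2586 + -0.009392·9.6504 = 0.0967  (Nike)
  w_4 = 0.148822·3.1532 + -0.009392·19.2249 = 0.2887  (Alcoa)
  w_5 = 0.148822·2.0538 + -0.009392·15.3039 = 0.1619  (Exxon)
  w_6 = 0.148822·0.8839 + -0.009392·8.9130 = 0.0478  (Pfizer)
Σw_i=1.0000  μᵀw=0.1710
σ²=wᵀΣw=λ₁·μ_p+λ₂ = 0.148822·0.171 + -0.009392 = 0.016057 ≈ 0.0161


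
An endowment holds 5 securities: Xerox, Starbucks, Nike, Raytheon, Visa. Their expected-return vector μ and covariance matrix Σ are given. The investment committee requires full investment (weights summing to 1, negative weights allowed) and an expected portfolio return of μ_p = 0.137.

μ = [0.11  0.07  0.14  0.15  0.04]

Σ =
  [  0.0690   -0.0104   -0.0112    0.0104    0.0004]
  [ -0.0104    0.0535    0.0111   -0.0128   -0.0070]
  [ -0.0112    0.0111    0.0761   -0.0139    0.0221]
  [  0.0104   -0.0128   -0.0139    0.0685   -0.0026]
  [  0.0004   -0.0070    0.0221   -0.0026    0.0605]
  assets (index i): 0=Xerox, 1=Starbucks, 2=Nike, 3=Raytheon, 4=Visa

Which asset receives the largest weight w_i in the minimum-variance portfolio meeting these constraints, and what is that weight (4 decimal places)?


p=Σ⁻¹μ = [1.8349  1.8608  2.2954  2.7301  0.1432]
q=Σ⁻¹𝟙 = [17.1648  26.7155  10.5914  19.7596  16.4867]
a=μᵀp=1.068700  b=𝟙ᵀp=8.864411  c=𝟙ᵀq=90.717982  D=ac−b²=18.372561
λ₁=(c·0.137−b)/D = (90.717982·0.137−8.864411)/18.372561 = 0.193982
λ₂=(a−b·0.137)/D = (1.068700−8.864411·0.137)/18.372561 = -0.007932
w* = 0.193982·p + -0.007932·q:
  w_0 = 0.193982·1.8349 + -0.007932·17.1648 = 0.2198  (Xerox)
  w_1 = 0.193982·1.8608 + -0.007932·26.7155 = 0.1491  (Starbucks)
  w_2 = 0.193982·2.2954 + -0.007932·10.5914 = 0.3613  (Nike)
  w_3 = 0.193982·2.7301 + -0.007932·19.7596 = 0.3729  (Raytheon)
  w_4 = 0.193982·0.1432 + -0.007932·16.4867 = -0.1030  (Visa)
Σw_i=1.0000  μᵀw=0.1370
σ²=wᵀΣw=λ₁·μ_p+λ₂ = 0.193982·0.137 + -0.007932 = 0.018644 ≈ 0.0186

Raytheon (0.3729)


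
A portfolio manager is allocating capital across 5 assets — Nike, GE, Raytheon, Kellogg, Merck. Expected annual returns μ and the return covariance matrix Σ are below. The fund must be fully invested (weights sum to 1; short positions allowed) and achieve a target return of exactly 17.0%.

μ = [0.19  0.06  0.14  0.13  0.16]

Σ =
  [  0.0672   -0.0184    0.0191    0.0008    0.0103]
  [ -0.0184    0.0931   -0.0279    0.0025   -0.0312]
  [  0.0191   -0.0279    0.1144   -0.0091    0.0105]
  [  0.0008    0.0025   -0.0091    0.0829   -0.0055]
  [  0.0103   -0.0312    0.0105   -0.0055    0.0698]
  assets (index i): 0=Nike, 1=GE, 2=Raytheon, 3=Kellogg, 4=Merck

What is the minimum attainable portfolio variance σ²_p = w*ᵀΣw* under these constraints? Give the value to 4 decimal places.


0.0295

g=Σ⁻¹μ = [2.6776  2.4957  1.2565  1.8017  2.9657]
h=Σ⁻¹𝟙 = [14.7057  24.1276  11.2254  13.9081  22.3487]
a=μᵀg=1.543123  b=𝟙ᵀg=11.197159  c=𝟙ᵀh=86.315652  D=ac−b²=7.819259
λ₁=(c·0.170−b)/D = (86.315652·0.170−11.197159)/7.819259 = 0.444608
λ₂=(a−b·0.170)/D = (1.543123−11.197159·0.170)/7.819259 = -0.046091
w* = 0.444608·g + -0.046091·h:
  w_0 = 0.444608·2.6776 + -0.046091·14.7057 = 0.5127  (Nike)
  w_1 = 0.444608·2.4957 + -0.046091·24.1276 = -0.0025  (GE)
  w_2 = 0.444608·1.2565 + -0.046091·11.2254 = 0.0413  (Raytheon)
  w_3 = 0.444608·1.8017 + -0.046091·13.9081 = 0.1600  (Kellogg)
  w_4 = 0.444608·2.9657 + -0.046091·22.3487 = 0.2885  (Merck)
Σw_i=1.0000  μᵀw=0.1700
σ²=wᵀΣw=λ₁·μ_p+λ₂ = 0.444608·0.170 + -0.046091 = 0.029493 ≈ 0.0295


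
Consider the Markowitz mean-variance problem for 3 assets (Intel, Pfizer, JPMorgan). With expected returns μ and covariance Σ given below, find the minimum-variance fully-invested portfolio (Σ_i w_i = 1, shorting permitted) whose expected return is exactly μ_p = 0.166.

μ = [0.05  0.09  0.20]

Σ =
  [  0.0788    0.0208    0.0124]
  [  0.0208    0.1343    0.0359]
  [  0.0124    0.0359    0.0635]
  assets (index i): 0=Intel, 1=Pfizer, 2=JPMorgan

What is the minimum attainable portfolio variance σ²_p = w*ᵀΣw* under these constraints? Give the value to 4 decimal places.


0.0464

g=Σ⁻¹μ = [0.1838  -0.2246  3.2407]
h=Σ⁻¹𝟙 = [10.0675  2.5948  12.3151]
a=μᵀg=0.637115  b=𝟙ᵀg=3.199930  c=𝟙ᵀh=24.977435  D=ac−b²=5.673958
λ₁=(c·0.166−b)/D = (24.977435·0.166−3.199930)/5.673958 = 0.166784
λ₂=(a−b·0.166)/D = (0.637115−3.199930·0.166)/5.673958 = 0.018669
w* = 0.166784·g + 0.018669·h:
  w_0 = 0.166784·0.1838 + 0.018669·10.0675 = 0.2186  (Intel)
  w_1 = 0.166784·-0.2246 + 0.018669·2.5948 = 0.0110  (Pfizer)
  w_2 = 0.166784·3.2407 + 0.018669·12.3151 = 0.7704  (JPMorgan)
Σw_i=1.0000  μᵀw=0.1660
σ²=wᵀΣw=λ₁·μ_p+λ₂ = 0.166784·0.166 + 0.018669 = 0.046355 ≈ 0.0464


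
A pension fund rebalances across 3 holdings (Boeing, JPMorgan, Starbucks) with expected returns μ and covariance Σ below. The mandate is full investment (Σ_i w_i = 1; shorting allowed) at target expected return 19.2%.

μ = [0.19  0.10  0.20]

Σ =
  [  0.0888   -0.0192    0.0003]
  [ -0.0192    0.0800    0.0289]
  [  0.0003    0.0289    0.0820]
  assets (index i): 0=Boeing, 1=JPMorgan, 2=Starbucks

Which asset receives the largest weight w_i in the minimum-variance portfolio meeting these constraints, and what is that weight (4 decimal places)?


Starbucks (0.5123)

g=Σ⁻¹μ = [2.3655  1.0769  2.0508]
h=Σ⁻¹𝟙 = [14.0835  13.1699  7.5020]
a=μᵀg=0.967309  b=𝟙ᵀg=5.493253  c=𝟙ᵀh=34.755404  D=ac−b²=3.443376
λ₁=(c·0.192−b)/D = (34.755404·0.192−5.493253)/3.443376 = 0.342625
λ₂=(a−b·0.192)/D = (0.967309−5.493253·0.192)/3.443376 = -0.025381
w* = 0.342625·g + -0.025381·h:
  w_0 = 0.342625·2.3655 + -0.025381·14.0835 = 0.4530  (Boeing)
  w_1 = 0.342625·1.0769 + -0.025381·13.1699 = 0.0347  (JPMorgan)
  w_2 = 0.342625·2.0508 + -0.025381·7.5020 = 0.5123  (Starbucks)
Σw_i=1.0000  μᵀw=0.1920
σ²=wᵀΣw=λ₁·μ_p+λ₂ = 0.342625·0.192 + -0.025381 = 0.040403 ≈ 0.0404


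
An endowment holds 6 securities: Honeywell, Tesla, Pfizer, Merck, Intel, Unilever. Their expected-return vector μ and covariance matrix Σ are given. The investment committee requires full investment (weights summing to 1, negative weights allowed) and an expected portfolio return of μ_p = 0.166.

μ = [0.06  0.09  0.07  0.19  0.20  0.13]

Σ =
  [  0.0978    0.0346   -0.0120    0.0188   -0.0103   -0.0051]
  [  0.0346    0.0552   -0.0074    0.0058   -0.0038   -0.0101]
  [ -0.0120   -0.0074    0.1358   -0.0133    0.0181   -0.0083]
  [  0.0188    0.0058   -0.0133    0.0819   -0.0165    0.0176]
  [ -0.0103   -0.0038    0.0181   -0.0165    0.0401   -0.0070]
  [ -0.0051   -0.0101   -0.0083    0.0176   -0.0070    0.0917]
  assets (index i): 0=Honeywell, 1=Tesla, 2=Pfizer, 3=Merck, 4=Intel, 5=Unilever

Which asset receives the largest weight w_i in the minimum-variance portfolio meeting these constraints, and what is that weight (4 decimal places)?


Intel (0.4608)

x=Σ⁻¹μ = [0.0981  1.9998  0.1453  3.1999  6.7249  1.5557]
y=Σ⁻¹𝟙 = [5.9414  18.5821  6.6811  14.4322  33.5349  13.6769]
a=μᵀx=2.351234  b=𝟙ᵀx=13.723642  c=𝟙ᵀy=92.848542  D=ac−b²=29.970322
λ₁=(c·0.166−b)/D = (92.848542·0.166−13.723642)/29.970322 = 0.056363
λ₂=(a−b·0.166)/D = (2.351234−13.723642·0.166)/29.970322 = 0.002439
w* = 0.056363·x + 0.002439·y:
  w_0 = 0.056363·0.0981 + 0.002439·5.9414 = 0.0200  (Honeywell)
  w_1 = 0.056363·1.9998 + 0.002439·18.5821 = 0.1580  (Tesla)
  w_2 = 0.056363·0.1453 + 0.002439·6.6811 = 0.0245  (Pfizer)
  w_3 = 0.056363·3.1999 + 0.002439·14.4322 = 0.2156  (Merck)
  w_4 = 0.056363·6.7249 + 0.002439·33.5349 = 0.4608  (Intel)
  w_5 = 0.056363·1.5557 + 0.002439·13.6769 = 0.1210  (Unilever)
Σw_i=1.0000  μᵀw=0.1660
σ²=wᵀΣw=λ₁·μ_p+λ₂ = 0.056363·0.166 + 0.002439 = 0.011796 ≈ 0.0118


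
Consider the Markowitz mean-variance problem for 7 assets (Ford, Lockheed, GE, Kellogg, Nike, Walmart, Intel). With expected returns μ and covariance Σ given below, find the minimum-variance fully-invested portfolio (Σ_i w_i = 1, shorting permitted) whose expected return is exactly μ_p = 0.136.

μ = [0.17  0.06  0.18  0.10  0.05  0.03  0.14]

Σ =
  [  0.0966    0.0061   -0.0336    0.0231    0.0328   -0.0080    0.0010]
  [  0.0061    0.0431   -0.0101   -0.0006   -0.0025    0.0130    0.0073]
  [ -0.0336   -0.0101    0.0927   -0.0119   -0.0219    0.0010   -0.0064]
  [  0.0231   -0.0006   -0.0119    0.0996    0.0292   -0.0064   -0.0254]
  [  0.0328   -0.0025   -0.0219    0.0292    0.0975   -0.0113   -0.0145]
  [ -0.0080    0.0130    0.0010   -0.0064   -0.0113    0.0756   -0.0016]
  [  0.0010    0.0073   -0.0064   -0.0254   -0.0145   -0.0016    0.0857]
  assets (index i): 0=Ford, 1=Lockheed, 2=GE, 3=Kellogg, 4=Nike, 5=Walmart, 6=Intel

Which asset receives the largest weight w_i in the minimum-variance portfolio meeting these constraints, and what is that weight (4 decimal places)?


GE (0.2922)

p=Σ⁻¹μ = [2.3936  1.3334  3.3928  1.3217  0.5113  0.6116  2.2351]
q=Σ⁻¹𝟙 = [10.6008  20.7839  22.5303  11.9509  12.8957  13.7856  17.4384]
a=μᵀp=1.586608  b=𝟙ᵀp=11.799437  c=𝟙ᵀq=109.985639  D=ac−b²=35.277403
λ₁=(c·0.136−b)/D = (109.985639·0.136−11.799437)/35.277403 = 0.089536
λ₂=(a−b·0.136)/D = (1.586608−11.799437·0.136)/35.277403 = -0.000514
w* = 0.089536·p + -0.000514·q:
  w_0 = 0.089536·2.3936 + -0.000514·10.6008 = 0.2089  (Ford)
  w_1 = 0.089536·1.3334 + -0.000514·20.7839 = 0.1087  (Lockheed)
  w_2 = 0.089536·3.3928 + -0.000514·22.5303 = 0.2922  (GE)
  w_3 = 0.089536·1.3217 + -0.000514·11.9509 = 0.1122  (Kellogg)
  w_4 = 0.089536·0.5113 + -0.000514·12.8957 = 0.0392  (Nike)
  w_5 = 0.089536·0.6116 + -0.000514·13.7856 = 0.0477  (Walmart)
  w_6 = 0.089536·2.2351 + -0.000514·17.4384 = 0.1912  (Intel)
Σw_i=1.0000  μᵀw=0.1360
σ²=wᵀΣw=λ₁·μ_p+λ₂ = 0.089536·0.136 + -0.000514 = 0.011663 ≈ 0.0117


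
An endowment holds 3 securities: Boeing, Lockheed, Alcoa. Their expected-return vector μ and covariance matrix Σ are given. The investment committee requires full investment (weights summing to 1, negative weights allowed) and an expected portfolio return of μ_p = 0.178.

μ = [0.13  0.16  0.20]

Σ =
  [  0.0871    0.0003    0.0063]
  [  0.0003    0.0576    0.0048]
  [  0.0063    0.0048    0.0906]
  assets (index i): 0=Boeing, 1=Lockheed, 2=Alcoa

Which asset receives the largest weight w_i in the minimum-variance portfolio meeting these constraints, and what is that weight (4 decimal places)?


Alcoa (0.5072)

u=Σ⁻¹μ = [1.3406  2.6061  1.9762]
v=Σ⁻¹𝟙 = [10.7431  16.5206  9.4152]
a=μᵀu=0.986501  b=𝟙ᵀu=5.922943  c=𝟙ᵀv=36.678926  D=ac−b²=1.102534
λ₁=(c·0.178−b)/D = (36.678926·0.178−5.922943)/1.102534 = 0.549558
λ₂=(a−b·0.178)/D = (0.986501−5.922943·0.178)/1.102534 = -0.061479
w* = 0.549558·u + -0.061479·v:
  w_0 = 0.549558·1.3406 + -0.061479·10.7431 = 0.0763  (Boeing)
  w_1 = 0.549558·2.6061 + -0.061479·16.5206 = 0.4165  (Lockheed)
  w_2 = 0.549558·1.9762 + -0.061479·9.4152 = 0.5072  (Alcoa)
Σw_i=1.0000  μᵀw=0.1780
σ²=wᵀΣw=λ₁·μ_p+λ₂ = 0.549558·0.178 + -0.061479 = 0.036342 ≈ 0.0363


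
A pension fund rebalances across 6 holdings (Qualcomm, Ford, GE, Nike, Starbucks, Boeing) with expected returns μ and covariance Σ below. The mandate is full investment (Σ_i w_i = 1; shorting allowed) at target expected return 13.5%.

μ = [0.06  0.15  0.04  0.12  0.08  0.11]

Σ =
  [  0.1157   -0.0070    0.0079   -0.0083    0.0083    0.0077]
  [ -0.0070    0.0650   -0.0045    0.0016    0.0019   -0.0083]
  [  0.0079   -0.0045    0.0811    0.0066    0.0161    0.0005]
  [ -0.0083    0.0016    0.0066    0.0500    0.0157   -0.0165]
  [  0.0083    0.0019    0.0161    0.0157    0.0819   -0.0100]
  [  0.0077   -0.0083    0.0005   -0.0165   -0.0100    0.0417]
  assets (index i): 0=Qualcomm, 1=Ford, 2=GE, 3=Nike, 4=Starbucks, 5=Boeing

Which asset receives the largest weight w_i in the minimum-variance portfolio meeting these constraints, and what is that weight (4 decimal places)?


g=Σ⁻¹μ = [0.5869  2.8732  0.1253  3.7383  0.6887  4.7442]
h=Σ⁻¹𝟙 = [8.2233  21.0337  8.3109  30.3483  8.3908  40.5698]
a=μᵀg=1.496765  b=𝟙ᵀg=12.756624  c=𝟙ᵀh=116.876767  D=ac−b²=12.205639
λ₁=(c·0.135−b)/D = (116.876767·0.135−12.756624)/12.205639 = 0.247569
λ₂=(a−b·0.135)/D = (1.496765−12.756624·0.135)/12.205639 = -0.018465
w* = 0.247569·g + -0.018465·h:
  w_0 = 0.247569·0.5869 + -0.018465·8.2233 = -0.0065  (Qualcomm)
  w_1 = 0.247569·2.8732 + -0.018465·21.0337 = 0.3229  (Ford)
  w_2 = 0.247569·0.1253 + -0.018465·8.3109 = -0.1224  (GE)
  w_3 = 0.247569·3.7383 + -0.018465·30.3483 = 0.3651  (Nike)
  w_4 = 0.247569·0.6887 + -0.018465·8.3908 = 0.0156  (Starbucks)
  w_5 = 0.247569·4.7442 + -0.018465·40.5698 = 0.4254  (Boeing)
Σw_i=1.0000  μᵀw=0.1350
σ²=wᵀΣw=λ₁·μ_p+λ₂ = 0.247569·0.135 + -0.018465 = 0.014957 ≈ 0.0150

Boeing (0.4254)


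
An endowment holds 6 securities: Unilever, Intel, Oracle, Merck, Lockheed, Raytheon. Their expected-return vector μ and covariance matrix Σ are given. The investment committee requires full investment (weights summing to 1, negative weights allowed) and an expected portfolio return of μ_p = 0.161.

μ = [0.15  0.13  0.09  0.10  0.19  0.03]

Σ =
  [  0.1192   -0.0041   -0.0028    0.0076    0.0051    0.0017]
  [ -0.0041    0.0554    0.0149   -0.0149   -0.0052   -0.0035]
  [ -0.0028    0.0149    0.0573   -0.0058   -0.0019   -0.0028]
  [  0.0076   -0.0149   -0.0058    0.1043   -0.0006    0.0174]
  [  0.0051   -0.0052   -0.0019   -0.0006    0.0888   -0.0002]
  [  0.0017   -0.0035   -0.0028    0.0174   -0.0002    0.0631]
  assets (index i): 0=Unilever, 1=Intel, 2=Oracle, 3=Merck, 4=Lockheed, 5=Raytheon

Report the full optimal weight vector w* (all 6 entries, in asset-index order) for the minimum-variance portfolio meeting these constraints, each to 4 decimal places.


0.1716  0.3699  0.0641  0.1620  0.3640  -0.1315

p=Σ⁻¹μ = [1.1953  2.7037  1.1457  1.2851  2.2632  0.2968]
q=Σ⁻¹𝟙 = [8.0191  19.4645  14.9429  10.2527  12.3624  14.5865]
a=μᵀp=1.201310  b=𝟙ᵀp=8.889825  c=𝟙ᵀq=79.628075  D=ac−b²=16.629042
λ₁=(c·0.161−b)/D = (79.628075·0.161−8.889825)/16.629042 = 0.236351
λ₂=(a−b·0.161)/D = (1.201310−8.889825·0.161)/16.629042 = -0.013828
w* = 0.236351·p + -0.013828·q:
  w_0 = 0.236351·1.1953 + -0.013828·8.0191 = 0.1716  (Unilever)
  w_1 = 0.236351·2.7037 + -0.013828·19.4645 = 0.3699  (Intel)
  w_2 = 0.236351·1.1457 + -0.013828·14.9429 = 0.0641  (Oracle)
  w_3 = 0.236351·1.2851 + -0.013828·10.2527 = 0.1620  (Merck)
  w_4 = 0.236351·2.2632 + -0.013828·12.3624 = 0.3640  (Lockheed)
  w_5 = 0.236351·0.2968 + -0.013828·14.5865 = -0.1315  (Raytheon)
Σw_i=1.0000  μᵀw=0.1610
σ²=wᵀΣw=λ₁·μ_p+λ₂ = 0.236351·0.161 + -0.013828 = 0.024224 ≈ 0.0242
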